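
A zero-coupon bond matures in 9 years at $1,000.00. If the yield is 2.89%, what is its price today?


Formula: Price = FV / (1 + r)^n
Substituting: Price = $1,000.00 / (1 + 0.0289)^9
Discount factor: (1.0289)^9 = 1.292286
Price = $1,000.00 / 1.292286 = $773.82

$773.82


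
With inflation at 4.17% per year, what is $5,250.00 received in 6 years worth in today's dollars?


Formula: Real value = nominal / (1 + inflation)^years
Price level: (1 + 0.0417)^6 = 1.27778
Real value = $5,250.00 / 1.27778 = $4,108.69

$4,108.69


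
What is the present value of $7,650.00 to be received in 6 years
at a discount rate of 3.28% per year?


Formula: PV = FV / (1 + r)^n
Substituting: PV = $7,650.00 / (1 + 0.0328)^6
Discount factor: (1.0328)^6 = 1.213661
PV = $7,650.00 / 1.213661 = $6,303.24

$6,303.24


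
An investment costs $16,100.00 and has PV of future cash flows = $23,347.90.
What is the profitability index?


Formula: PI = PV(cash flows) / initial investment
Substituting: PI = $23,347.90 / $16,100.00
PI = 1.4502

1.4502


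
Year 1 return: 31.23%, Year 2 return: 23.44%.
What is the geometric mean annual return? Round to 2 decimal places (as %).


Formula: Geometric mean = ((1+r1)*(1+r2))^(1/2) - 1
Product: (1 + 0.3123) * (1 + 0.2344) = 1.3123 * 1.2344 = 1.619903
Square root: 1.619903^0.5 = 1.272754
Geometric mean = 1.272754 - 1 = 0.272754
As percentage: 27.28%

27.28%


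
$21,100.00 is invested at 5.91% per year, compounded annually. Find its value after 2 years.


Formula: FV = P * (1 + r)^n
Substituting: FV = $21,100.00 * (1 + 0.0591)^2
Growth factor: (1.0591)^2 = 1.121693
FV = $21,100.00 * 1.121693 = $23,667.72

$23,667.72


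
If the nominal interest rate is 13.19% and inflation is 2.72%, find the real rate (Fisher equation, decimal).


Formula: (1 + r_real) = (1 + r_nom) / (1 + inflation)
Substituting: (1 + r_real) = 1.1319 / 1.0272
(1 + r_real) = 1.101928
r_real = 1.101928 - 1 = 0.101928

0.101928


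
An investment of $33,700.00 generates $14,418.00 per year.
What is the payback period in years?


Formula: Payback = investment / annual cash flow
Substituting: Payback = $33,700.00 / $14,418.00
Payback = 2.3374 years

2.3374 years


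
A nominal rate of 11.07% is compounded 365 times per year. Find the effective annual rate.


Formula: EAR = (1 + r/m)^m - 1
Period rate: r/m = 0.1107 / 365 = 0.000303
Compounding: (1 + 0.000303)^365 = 1.117041
EAR = 1.117041 - 1 = 0.117041

0.117041


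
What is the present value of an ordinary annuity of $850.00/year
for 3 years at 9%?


Formula: PV = PMT * (1 - (1+r)^(-n)) / r
Discount factor: (1 + 0.09)^(-3) = 0.772183
Bracket: 1 - 0.772183 = 0.227817
PV = $850.00 * 0.227817 / 0.09 = $2,151.60

$2,151.60


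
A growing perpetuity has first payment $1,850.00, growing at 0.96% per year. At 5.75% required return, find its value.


Formula: PV = C / (r - g)
Spread: r - g = 0.0575 - 0.0096 = 0.0479
Substituting: PV = $1,850.00 / 0.0479
PV = $38,622.13

$38,622.13


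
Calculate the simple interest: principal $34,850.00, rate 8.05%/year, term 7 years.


Formula: I = P * r * t
Substituting: I = $34,850.00 * 0.0805 * 7
Step: I = $34,850.00 * 0.5635
I = $19,637.98

$19,637.98


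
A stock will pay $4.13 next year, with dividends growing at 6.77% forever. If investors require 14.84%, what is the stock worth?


Formula: P = D1 / (r - g)
Spread: r - g = 0.1484 - 0.0677 = 0.0807
Substituting: P = $4.13 / 0.0807
P = $51.18

$51.18


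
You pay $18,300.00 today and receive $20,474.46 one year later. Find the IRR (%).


Formula: IRR = C1/C0 - 1
Substituting: IRR = $20,474.46 / $18,300.00 - 1
Ratio: 1.118823 - 1 = 0.118823
IRR = 11.8823%

11.8823%


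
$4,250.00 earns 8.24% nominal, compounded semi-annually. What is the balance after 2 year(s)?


Formula: FV = P * (1 + r/m)^(m*t)
Period rate: r/m = 0.0824 / 2 = 0.0412
Total periods: m*t = 2 * 2 = 4
Growth factor: (1 + 0.0412)^4 = 1.175267
FV = $4,250.00 * 1.175267 = $4,994.89

$4,994.89


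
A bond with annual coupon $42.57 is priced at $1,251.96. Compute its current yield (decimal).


Formula: Current yield = annual coupon / price
Substituting: CY = $42.57 / $1,251.96
CY = 0.034003

0.034003


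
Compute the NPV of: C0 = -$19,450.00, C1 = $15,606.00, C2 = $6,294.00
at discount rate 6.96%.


Formula: NPV = C0 + C1/(1+r) + C2/(1+r)^2
Discount C1: $15,606.00 / (1 + 0.0696) = $14,590.50
Discount C2: $6,294.00 / (1 + 0.0696)^2 = $5,501.54
NPV = -$19,450.00 + $14,590.50 + $5,501.54 = $642.04

$642.04


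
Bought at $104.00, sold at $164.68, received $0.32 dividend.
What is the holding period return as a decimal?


Formula: HPR = (P1 - P0 + D) / P0
Gain: $164.68 - $104.00 + $0.32 = $61.00
HPR = $61.00 / $104.00 = 0.5865

0.5865


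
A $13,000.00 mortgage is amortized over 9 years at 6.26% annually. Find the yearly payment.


Formula: PMT = PV * r / (1 - (1+r)^(-n))
Denominator: 1 - (1 + 0.0626)^(-9) = 0.421009
Numerator: $13,000.00 * 0.0626 = 813.8
PMT = 813.8 / 0.421009 = $1,932.97

$1,932.97


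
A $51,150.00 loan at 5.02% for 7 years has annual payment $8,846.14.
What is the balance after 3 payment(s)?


Formula: Balance = PV*(1+r)^k - PMT*((1+r)^k - 1)/r
Growth: (1 + 0.0502)^3 = 1.158287
Accumulated factor: ((1+r)^k - 1)/r = 3.15312
Balance = $51,150.00 * 1.158287 - $8,846.14 * 3.15312
Balance = $31,353.42

$31,353.42


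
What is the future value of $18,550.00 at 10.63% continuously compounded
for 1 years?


Formula: FV = P * e^(r*t)
Exponent: r*t = 0.1063 * 1 = 0.1063
e^(0.1063) = 1.112155
FV = $18,550.00 * 1.112155 = $20,630.48

$20,630.48


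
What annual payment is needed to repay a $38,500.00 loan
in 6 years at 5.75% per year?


Formula: PMT = PV * r / (1 - (1+r)^(-n))
Denominator: 1 - (1 + 0.0575)^(-6) = 0.284981
Numerator: $38,500.00 * 0.0575 = 2213.75
PMT = 2213.75 / 0.284981 = $7,768.07

$7,768.07


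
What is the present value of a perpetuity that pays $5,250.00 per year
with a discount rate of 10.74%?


Formula: PV = C / r
Substituting: PV = $5,250.00 / 0.1074
PV = $48,882.68

$48,882.68


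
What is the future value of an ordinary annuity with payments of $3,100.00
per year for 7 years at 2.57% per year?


Formula: FV = PMT * ((1+r)^n - 1) / r
Growth factor: (1 + 0.0257)^7 = 1.19438
Numerator: 1.19438 - 1 = 0.19438
FV = $3,100.00 * 0.19438 / 0.0257 = $23,446.60

$23,446.60


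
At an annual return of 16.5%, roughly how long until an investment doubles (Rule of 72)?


Formula: Years ≈ 72 / r
Substituting: Years ≈ 72 / 16.5
Years ≈ 4.4

4.4 years


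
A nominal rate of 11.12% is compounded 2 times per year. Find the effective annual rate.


Formula: EAR = (1 + r/m)^m - 1
Period rate: r/m = 0.1112 / 2 = 0.0556
Compounding: (1 + 0.0556)^2 = 1.114291
EAR = 1.114291 - 1 = 0.114291

0.114291


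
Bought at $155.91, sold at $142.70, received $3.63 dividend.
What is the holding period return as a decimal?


Formula: HPR = (P1 - P0 + D) / P0
Gain: $142.70 - $155.91 + $3.63 = -$9.58
HPR = -$9.58 / $155.91 = -0.0614

-0.0614


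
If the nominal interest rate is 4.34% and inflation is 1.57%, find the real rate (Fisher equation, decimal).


Formula: (1 + r_real) = (1 + r_nom) / (1 + inflation)
Substituting: (1 + r_real) = 1.0434 / 1.0157
(1 + r_real) = 1.027272
r_real = 1.027272 - 1 = 0.027272

0.027272


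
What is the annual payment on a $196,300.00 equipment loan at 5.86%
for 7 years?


Formula: PMT = PV * r / (1 - (1+r)^(-n))
Denominator: 1 - (1 + 0.0586)^(-7) = 0.328762
Numerator: $196,300.00 * 0.0586 = 11503.18
PMT = 11503.18 / 0.328762 = $34,989.42

$34,989.42


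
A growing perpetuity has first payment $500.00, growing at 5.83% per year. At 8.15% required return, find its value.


Formula: PV = C / (r - g)
Spread: r - g = 0.0815 - 0.0583 = 0.0232
Substituting: PV = $500.00 / 0.0232
PV = $21,551.72

$21,551.72


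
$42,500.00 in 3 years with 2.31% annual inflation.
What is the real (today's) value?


Formula: Real value = nominal / (1 + inflation)^years
Price level: (1 + 0.0231)^3 = 1.070913
Real value = $42,500.00 / 1.070913 = $39,685.76

$39,685.76


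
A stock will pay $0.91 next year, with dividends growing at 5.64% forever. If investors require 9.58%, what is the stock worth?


Formula: P = D1 / (r - g)
Spread: r - g = 0.0958 - 0.0564 = 0.0394
Substituting: P = $0.91 / 0.0394
P = $23.10

$23.10


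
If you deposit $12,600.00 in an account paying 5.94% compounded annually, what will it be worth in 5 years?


Formula: FV = P * (1 + r)^n
Substituting: FV = $12,600.00 * (1 + 0.0594)^5
Growth factor: (1.0594)^5 = 1.334442
FV = $12,600.00 * 1.334442 = $16,813.97

$16,813.97


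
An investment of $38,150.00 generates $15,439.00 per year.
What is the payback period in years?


Formula: Payback = investment / annual cash flow
Substituting: Payback = $38,150.00 / $15,439.00
Payback = 2.471 years

2.471 years


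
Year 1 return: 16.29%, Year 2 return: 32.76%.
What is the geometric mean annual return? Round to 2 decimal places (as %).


Formula: Geometric mean = ((1+r1)*(1+r2))^(1/2) - 1
Product: (1 + 0.1629) * (1 + 0.3276) = 1.1629 * 1.3276 = 1.543866
Square root: 1.543866^0.5 = 1.242524
Geometric mean = 1.242524 - 1 = 0.242524
As percentage: 24.25%

24.25%


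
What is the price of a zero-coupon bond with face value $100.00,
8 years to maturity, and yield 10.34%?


Formula: Price = FV / (1 + r)^n
Substituting: Price = $100.00 / (1 + 0.1034)^8
Discount factor: (1.1034)^8 = 2.197171
Price = $100.00 / 2.197171 = $45.51

$45.51


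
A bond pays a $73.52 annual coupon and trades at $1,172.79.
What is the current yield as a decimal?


Formula: Current yield = annual coupon / price
Substituting: CY = $73.52 / $1,172.79
CY = 0.062688

0.062688


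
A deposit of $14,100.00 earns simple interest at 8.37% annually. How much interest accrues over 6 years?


Formula: I = P * r * t
Substituting: I = $14,100.00 * 0.0837 * 6
Step: I = $14,100.00 * 0.5022
I = $7,081.02

$7,081.02


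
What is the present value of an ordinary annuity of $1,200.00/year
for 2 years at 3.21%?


Formula: PV = PMT * (1 - (1+r)^(-n)) / r
Discount factor: (1 + 0.0321)^(-2) = 0.938764
Bracket: 1 - 0.938764 = 0.061236
PV = $1,200.00 * 0.061236 / 0.0321 = $2,289.19

$2,289.19


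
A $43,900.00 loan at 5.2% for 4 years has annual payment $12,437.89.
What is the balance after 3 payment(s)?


Formula: Balance = PV*(1+r)^k - PMT*((1+r)^k - 1)/r
Growth: (1 + 0.052)^3 = 1.164253
Accumulated factor: ((1+r)^k - 1)/r = 3.158704
Balance = $43,900.00 * 1.164253 - $12,437.89 * 3.158704
Balance = $11,823.08

$11,823.08


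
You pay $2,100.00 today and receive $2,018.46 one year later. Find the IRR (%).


Formula: IRR = C1/C0 - 1
Substituting: IRR = $2,018.46 / $2,100.00 - 1
Ratio: 0.961171 - 1 = -0.038829
IRR = -3.8829%

-3.8829%


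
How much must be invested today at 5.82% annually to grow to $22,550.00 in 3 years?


Formula: PV = FV / (1 + r)^n
Substituting: PV = $22,550.00 / (1 + 0.0582)^3
Discount factor: (1.0582)^3 = 1.184959
PV = $22,550.00 / 1.184959 = $19,030.20

$19,030.20


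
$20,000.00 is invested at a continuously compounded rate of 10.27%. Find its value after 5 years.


Formula: FV = P * e^(r*t)
Exponent: r*t = 0.1027 * 5 = 0.5135
e^(0.5135) = 1.67113
FV = $20,000.00 * 1.67113 = $33,422.60

$33,422.60


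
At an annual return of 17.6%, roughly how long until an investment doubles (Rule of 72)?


Formula: Years ≈ 72 / r
Substituting: Years ≈ 72 / 17.6
Years ≈ 4.1

4.1 years


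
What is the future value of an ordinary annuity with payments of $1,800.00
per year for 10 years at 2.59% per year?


Formula: FV = PMT * ((1+r)^n - 1) / r
Growth factor: (1 + 0.0259)^10 = 1.291369
Numerator: 1.291369 - 1 = 0.291369
FV = $1,800.00 * 0.291369 / 0.0259 = $20,249.57

$20,249.57


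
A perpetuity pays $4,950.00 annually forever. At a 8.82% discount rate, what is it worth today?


Formula: PV = C / r
Substituting: PV = $4,950.00 / 0.0882
PV = $56,122.45

$56,122.45


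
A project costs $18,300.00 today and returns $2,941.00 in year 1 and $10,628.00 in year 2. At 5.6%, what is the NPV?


Formula: NPV = C0 + C1/(1+r) + C2/(1+r)^2
Discount C1: $2,941.00 / (1 + 0.056) = $2,785.04
Discount C2: $10,628.00 / (1 + 0.056)^2 = $9,530.68
NPV = -$18,300.00 + $2,785.04 + $9,530.68 = -$5,984.29

-$5,984.29


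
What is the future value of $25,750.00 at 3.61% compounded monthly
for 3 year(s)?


Formula: FV = P * (1 + r/m)^(m*t)
Period rate: r/m = 0.0361 / 12 = 0.003008
Total periods: m*t = 12 * 3 = 36
Growth factor: (1 + 0.003008)^36 = 1.114201
FV = $25,750.00 * 1.114201 = $28,690.67

$28,690.67


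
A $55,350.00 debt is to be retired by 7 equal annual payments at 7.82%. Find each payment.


Formula: PMT = PV * r / (1 - (1+r)^(-n))
Denominator: 1 - (1 + 0.0782)^(-7) = 0.409657
Numerator: $55,350.00 * 0.0782 = 4328.37
PMT = 4328.37 / 0.409657 = $10,565.85

$10,565.85


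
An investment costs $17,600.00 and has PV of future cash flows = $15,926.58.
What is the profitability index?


Formula: PI = PV(cash flows) / initial investment
Substituting: PI = $15,926.58 / $17,600.00
PI = 0.9049

0.9049


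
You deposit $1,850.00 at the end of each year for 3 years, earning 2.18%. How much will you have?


Formula: FV = PMT * ((1+r)^n - 1) / r
Growth factor: (1 + 0.0218)^3 = 1.066836
Numerator: 1.066836 - 1 = 0.066836
FV = $1,850.00 * 0.066836 / 0.0218 = $5,671.87

$5,671.87


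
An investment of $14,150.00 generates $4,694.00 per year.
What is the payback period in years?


Formula: Payback = investment / annual cash flow
Substituting: Payback = $14,150.00 / $4,694.00
Payback = 3.0145 years

3.0145 years


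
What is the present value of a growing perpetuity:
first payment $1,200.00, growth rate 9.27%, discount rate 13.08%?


Formula: PV = C / (r - g)
Spread: r - g = 0.1308 - 0.0927 = 0.0381
Substituting: PV = $1,200.00 / 0.0381
PV = $31,496.06

$31,496.06


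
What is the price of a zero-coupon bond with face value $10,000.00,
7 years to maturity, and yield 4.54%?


Formula: Price = FV / (1 + r)^n
Substituting: Price = $10,000.00 / (1 + 0.0454)^7
Discount factor: (1.0454)^7 = 1.364512
Price = $10,000.00 / 1.364512 = $7,328.63

$7,328.63


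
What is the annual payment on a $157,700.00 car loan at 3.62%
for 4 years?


Formula: PMT = PV * r / (1 - (1+r)^(-n))
Denominator: 1 - (1 + 0.0362)^(-4) = 0.132588
Numerator: $157,700.00 * 0.0362 = 5708.74
PMT = 5708.74 / 0.132588 = $43,056.38

$43,056.38


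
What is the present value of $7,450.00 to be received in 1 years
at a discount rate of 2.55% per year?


Formula: PV = FV / (1 + r)^n
Substituting: PV = $7,450.00 / (1 + 0.0255)^1
Discount factor: (1.0255)^1 = 1.0255
PV = $7,450.00 / 1.0255 = $7,264.75

$7,264.75


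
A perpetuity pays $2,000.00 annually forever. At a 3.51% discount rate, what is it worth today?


Formula: PV = C / r
Substituting: PV = $2,000.00 / 0.0351
PV = $56,980.06

$56,980.06


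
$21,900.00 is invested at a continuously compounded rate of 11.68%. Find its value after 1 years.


Formula: FV = P * e^(r*t)
Exponent: r*t = 0.1168 * 1 = 0.1168
e^(0.1168) = 1.123895
FV = $21,900.00 * 1.123895 = $24,613.29

$24,613.29


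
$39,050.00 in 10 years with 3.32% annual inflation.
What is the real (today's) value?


Formula: Real value = nominal / (1 + inflation)^years
Price level: (1 + 0.0332)^10 = 1.386258
Real value = $39,050.00 / 1.386258 = $28,169.37

$28,169.37


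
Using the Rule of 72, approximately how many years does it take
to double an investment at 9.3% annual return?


Formula: Years ≈ 72 / r
Substituting: Years ≈ 72 / 9.3
Years ≈ 7.7

7.7 years


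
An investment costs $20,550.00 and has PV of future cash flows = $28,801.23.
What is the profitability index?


Formula: PI = PV(cash flows) / initial investment
Substituting: PI = $28,801.23 / $20,550.00
PI = 1.4015

1.4015


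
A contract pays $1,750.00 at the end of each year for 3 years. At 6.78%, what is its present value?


Formula: PV = PMT * (1 - (1+r)^(-n)) / r
Discount factor: (1 + 0.0678)^(-3) = 0.821354
Bracket: 1 - 0.821354 = 0.178646
PV = $1,750.00 * 0.178646 / 0.0678 = $4,611.08

$4,611.08


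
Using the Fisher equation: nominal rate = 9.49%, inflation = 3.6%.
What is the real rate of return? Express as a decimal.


Formula: (1 + r_real) = (1 + r_nom) / (1 + inflation)
Substituting: (1 + r_real) = 1.0949 / 1.036
(1 + r_real) = 1.056853
r_real = 1.056853 - 1 = 0.056853

0.056853


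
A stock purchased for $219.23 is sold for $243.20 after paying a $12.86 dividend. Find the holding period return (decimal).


Formula: HPR = (P1 - P0 + D) / P0
Gain: $243.20 - $219.23 + $12.86 = $36.83
HPR = $36.83 / $219.23 = 0.168

0.168


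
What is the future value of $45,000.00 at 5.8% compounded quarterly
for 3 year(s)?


Formula: FV = P * (1 + r/m)^(m*t)
Period rate: r/m = 0.058 / 4 = 0.0145
Total periods: m*t = 4 * 3 = 12
Growth factor: (1 + 0.0145)^12 = 1.18857
FV = $45,000.00 * 1.18857 = $53,485.63

$53,485.63


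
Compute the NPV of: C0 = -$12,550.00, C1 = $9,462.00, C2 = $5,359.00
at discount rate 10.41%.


Formula: NPV = C0 + C1/(1+r) + C2/(1+r)^2
Discount C1: $9,462.00 / (1 + 0.1041) = $8,569.88
Discount C2: $5,359.00 / (1 + 0.1041)^2 = $4,396.09
NPV = -$12,550.00 + $8,569.88 + $4,396.09 = $415.97

$415.97


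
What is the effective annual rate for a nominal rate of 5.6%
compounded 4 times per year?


Formula: EAR = (1 + r/m)^m - 1
Period rate: r/m = 0.056 / 4 = 0.014
Compounding: (1 + 0.014)^4 = 1.057187
EAR = 1.057187 - 1 = 0.057187

0.057187


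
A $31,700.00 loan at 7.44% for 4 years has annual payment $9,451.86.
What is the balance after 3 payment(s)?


Formula: Balance = PV*(1+r)^k - PMT*((1+r)^k - 1)/r
Growth: (1 + 0.0744)^3 = 1.240218
Accumulated factor: ((1+r)^k - 1)/r = 3.228735
Balance = $31,700.00 * 1.240218 - $9,451.86 * 3.228735
Balance = $8,797.35

$8,797.35


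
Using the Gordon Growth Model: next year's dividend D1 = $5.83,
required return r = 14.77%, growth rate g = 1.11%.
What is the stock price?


Formula: P = D1 / (r - g)
Spread: r - g = 0.1477 - 0.0111 = 0.1366
Substituting: P = $5.83 / 0.1366
P = $42.68

$42.68


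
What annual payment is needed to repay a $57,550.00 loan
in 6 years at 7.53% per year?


Formula: PMT = PV * r / (1 - (1+r)^(-n))
Denominator: 1 - (1 + 0.0753)^(-6) = 0.353122
Numerator: $57,550.00 * 0.0753 = 4333.515
PMT = 4333.515 / 0.353122 = $12,271.99

$12,271.99


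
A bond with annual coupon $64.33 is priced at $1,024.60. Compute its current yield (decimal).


Formula: Current yield = annual coupon / price
Substituting: CY = $64.33 / $1,024.60
CY = 0.062785

0.062785


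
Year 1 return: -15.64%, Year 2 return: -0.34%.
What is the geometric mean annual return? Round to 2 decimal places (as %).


Formula: Geometric mean = ((1+r1)*(1+r2))^(1/2) - 1
Product: (1 + -0.1564) * (1 + -0.0034) = 0.8436 * 0.9966 = 0.840732
Square root: 0.840732^0.5 = 0.916914
Geometric mean = 0.916914 - 1 = -0.083086
As percentage: -8.31%

-8.31%


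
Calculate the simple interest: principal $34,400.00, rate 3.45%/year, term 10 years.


Formula: I = P * r * t
Substituting: I = $34,400.00 * 0.0345 * 10
Step: I = $34,400.00 * 0.345
I = $11,868.00

$11,868.00


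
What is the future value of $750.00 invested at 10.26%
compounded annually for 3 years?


Formula: FV = P * (1 + r)^n
Substituting: FV = $750.00 * (1 + 0.1026)^3
Growth factor: (1.1026)^3 = 1.34046
FV = $750.00 * 1.34046 = $1,005.35

$1,005.35


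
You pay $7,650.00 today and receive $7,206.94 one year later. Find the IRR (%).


Formula: IRR = C1/C0 - 1
Substituting: IRR = $7,206.94 / $7,650.00 - 1
Ratio: 0.942084 - 1 = -0.057916
IRR = -5.7916%

-5.7916%


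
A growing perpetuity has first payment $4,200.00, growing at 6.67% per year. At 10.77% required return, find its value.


Formula: PV = C / (r - g)
Spread: r - g = 0.1077 - 0.0667 = 0.041
Substituting: PV = $4,200.00 / 0.041
PV = $102,439.02

$102,439.02


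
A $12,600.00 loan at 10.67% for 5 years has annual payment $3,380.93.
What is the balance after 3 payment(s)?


Formula: Balance = PV*(1+r)^k - PMT*((1+r)^k - 1)/r
Growth: (1 + 0.1067)^3 = 1.355469
Accumulated factor: ((1+r)^k - 1)/r = 3.331485
Balance = $12,600.00 * 1.355469 - $3,380.93 * 3.331485
Balance = $5,815.40

$5,815.40


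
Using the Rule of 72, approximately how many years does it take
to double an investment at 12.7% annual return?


Formula: Years ≈ 72 / r
Substituting: Years ≈ 72 / 12.7
Years ≈ 5.7

5.7 years


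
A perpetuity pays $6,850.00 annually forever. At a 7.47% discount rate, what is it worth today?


Formula: PV = C / r
Substituting: PV = $6,850.00 / 0.0747
PV = $91,700.13

$91,700.13


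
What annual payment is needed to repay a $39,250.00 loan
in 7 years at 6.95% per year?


Formula: PMT = PV * r / (1 - (1+r)^(-n))
Denominator: 1 - (1 + 0.0695)^(-7) = 0.375209
Numerator: $39,250.00 * 0.0695 = 2727.875
PMT = 2727.875 / 0.375209 = $7,270.27

$7,270.27


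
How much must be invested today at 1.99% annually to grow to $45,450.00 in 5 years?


Formula: PV = FV / (1 + r)^n
Substituting: PV = $45,450.00 / (1 + 0.0199)^5
Discount factor: (1.0199)^5 = 1.10354
PV = $45,450.00 / 1.10354 = $41,185.65

$41,185.65


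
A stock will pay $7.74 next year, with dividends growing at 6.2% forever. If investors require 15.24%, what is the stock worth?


Formula: P = D1 / (r - g)
Spread: r - g = 0.1524 - 0.062 = 0.0904
Substituting: P = $7.74 / 0.0904
P = $85.62

$85.62


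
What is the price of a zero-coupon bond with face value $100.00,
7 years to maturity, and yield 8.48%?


Formula: Price = FV / (1 + r)^n
Substituting: Price = $100.00 / (1 + 0.0848)^7
Discount factor: (1.0848)^7 = 1.767859
Price = $100.00 / 1.767859 = $56.57

$56.57


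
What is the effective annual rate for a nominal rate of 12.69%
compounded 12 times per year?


Formula: EAR = (1 + r/m)^m - 1
Period rate: r/m = 0.1269 / 12 = 0.010575
Compounding: (1 + 0.010575)^12 = 1.134547
EAR = 1.134547 - 1 = 0.134547

0.134547


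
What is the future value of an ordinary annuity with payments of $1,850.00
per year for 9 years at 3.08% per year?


Formula: FV = PMT * ((1+r)^n - 1) / r
Growth factor: (1 + 0.0308)^9 = 1.313922
Numerator: 1.313922 - 1 = 0.313922
FV = $1,850.00 * 0.313922 / 0.0308 = $18,855.72

$18,855.72


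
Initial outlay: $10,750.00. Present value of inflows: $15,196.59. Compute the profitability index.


Formula: PI = PV(cash flows) / initial investment
Substituting: PI = $15,196.59 / $10,750.00
PI = 1.4136

1.4136


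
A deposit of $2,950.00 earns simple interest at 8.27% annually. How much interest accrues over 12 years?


Formula: I = P * r * t
Substituting: I = $2,950.00 * 0.0827 * 12
Step: I = $2,950.00 * 0.9924
I = $2,927.58

$2,927.58


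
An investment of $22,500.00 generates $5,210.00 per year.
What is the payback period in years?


Formula: Payback = investment / annual cash flow
Substituting: Payback = $22,500.00 / $5,210.00
Payback = 4.3186 years

4.3186 years


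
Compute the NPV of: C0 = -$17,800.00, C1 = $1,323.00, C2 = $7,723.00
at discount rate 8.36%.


Formula: NPV = C0 + C1/(1+r) + C2/(1+r)^2
Discount C1: $1,323.00 / (1 + 0.0836) = $1,220.93
Discount C2: $7,723.00 / (1 + 0.0836)^2 = $6,577.31
NPV = -$17,800.00 + $1,220.93 + $6,577.31 = -$10,001.76

-$10,001.76


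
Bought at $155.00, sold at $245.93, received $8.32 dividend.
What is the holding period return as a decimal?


Formula: HPR = (P1 - P0 + D) / P0
Gain: $245.93 - $155.00 + $8.32 = $99.25
HPR = $99.25 / $155.00 = 0.6403

0.6403


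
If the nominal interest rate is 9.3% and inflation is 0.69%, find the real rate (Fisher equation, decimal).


Formula: (1 + r_real) = (1 + r_nom) / (1 + inflation)
Substituting: (1 + r_real) = 1.093 / 1.0069
(1 + r_real) = 1.08551
r_real = 1.08551 - 1 = 0.08551

0.08551


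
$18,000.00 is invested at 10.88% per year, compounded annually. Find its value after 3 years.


Formula: FV = P * (1 + r)^n
Substituting: FV = $18,000.00 * (1 + 0.1088)^3
Growth factor: (1.1088)^3 = 1.3632
FV = $18,000.00 * 1.3632 = $24,537.60

$24,537.60


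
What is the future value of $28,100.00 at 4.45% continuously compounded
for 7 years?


Formula: FV = P * e^(r*t)
Exponent: r*t = 0.0445 * 7 = 0.3115
e^(0.3115) = 1.365472
FV = $28,100.00 * 1.365472 = $38,369.76

$38,369.76


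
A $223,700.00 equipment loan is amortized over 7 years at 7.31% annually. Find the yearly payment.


Formula: PMT = PV * r / (1 - (1+r)^(-n))
Denominator: 1 - (1 + 0.0731)^(-7) = 0.389735
Numerator: $223,700.00 * 0.0731 = 16352.47
PMT = 16352.47 / 0.389735 = $41,957.95

$41,957.95


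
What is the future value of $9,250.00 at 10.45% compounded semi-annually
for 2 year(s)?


Formula: FV = P * (1 + r/m)^(m*t)
Period rate: r/m = 0.1045 / 2 = 0.05225
Total periods: m*t = 2 * 2 = 4
Growth factor: (1 + 0.05225)^4 = 1.225958
FV = $9,250.00 * 1.225958 = $11,340.12

$11,340.12


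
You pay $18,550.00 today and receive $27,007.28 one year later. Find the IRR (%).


Formula: IRR = C1/C0 - 1
Substituting: IRR = $27,007.28 / $18,550.00 - 1
Ratio: 1.455918 - 1 = 0.455918
IRR = 45.5918%

45.5918%


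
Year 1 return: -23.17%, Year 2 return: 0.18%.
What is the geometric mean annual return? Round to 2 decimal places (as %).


Formula: Geometric mean = ((1+r1)*(1+r2))^(1/2) - 1
Product: (1 + -0.2317) * (1 + 0.0018) = 0.7683 * 1.0018 = 0.769683
Square root: 0.769683^0.5 = 0.877316
Geometric mean = 0.877316 - 1 = -0.122684
As percentage: -12.27%

-12.27%


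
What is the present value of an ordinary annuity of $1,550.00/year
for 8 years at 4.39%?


Formula: PV = PMT * (1 - (1+r)^(-n)) / r
Discount factor: (1 + 0.0439)^(-8) = 0.709135
Bracket: 1 - 0.709135 = 0.290865
PV = $1,550.00 * 0.290865 / 0.0439 = $10,269.73

$10,269.73


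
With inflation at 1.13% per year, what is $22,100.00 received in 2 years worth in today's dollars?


Formula: Real value = nominal / (1 + inflation)^years
Price level: (1 + 0.0113)^2 = 1.022728
Real value = $22,100.00 / 1.022728 = $21,608.88

$21,608.88


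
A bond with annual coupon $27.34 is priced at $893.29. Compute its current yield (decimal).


Formula: Current yield = annual coupon / price
Substituting: CY = $27.34 / $893.29
CY = 0.030606

0.030606


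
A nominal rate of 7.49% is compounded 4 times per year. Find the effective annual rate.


Formula: EAR = (1 + r/m)^m - 1
Period rate: r/m = 0.0749 / 4 = 0.018725
Compounding: (1 + 0.018725)^4 = 1.07703
EAR = 1.07703 - 1 = 0.07703

0.07703


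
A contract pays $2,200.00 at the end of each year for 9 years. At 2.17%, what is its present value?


Formula: PV = PMT * (1 - (1+r)^(-n)) / r
Discount factor: (1 + 0.0217)^(-9) = 0.824308
Bracket: 1 - 0.824308 = 0.175692
PV = $2,200.00 * 0.175692 / 0.0217 = $17,812.10

$17,812.10


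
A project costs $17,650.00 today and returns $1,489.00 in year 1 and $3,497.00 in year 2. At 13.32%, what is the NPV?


Formula: NPV = C0 + C1/(1+r) + C2/(1+r)^2
Discount C1: $1,489.00 / (1 + 0.1332) = $1,313.98
Discount C2: $3,497.00 / (1 + 0.1332)^2 = $2,723.22
NPV = -$17,650.00 + $1,313.98 + $2,723.22 = -$13,612.80

-$13,612.80


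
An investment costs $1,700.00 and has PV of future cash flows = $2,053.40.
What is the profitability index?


Formula: PI = PV(cash flows) / initial investment
Substituting: PI = $2,053.40 / $1,700.00
PI = 1.2079

1.2079


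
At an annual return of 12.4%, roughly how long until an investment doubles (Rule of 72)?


Formula: Years ≈ 72 / r
Substituting: Years ≈ 72 / 12.4
Years ≈ 5.8

5.8 years


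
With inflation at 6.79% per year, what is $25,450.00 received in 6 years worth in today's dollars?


Formula: Real value = nominal / (1 + inflation)^years
Price level: (1 + 0.0679)^6 = 1.483145
Real value = $25,450.00 / 1.483145 = $17,159.49

$17,159.49


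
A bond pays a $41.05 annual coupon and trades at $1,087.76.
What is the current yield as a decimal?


Formula: Current yield = annual coupon / price
Substituting: CY = $41.05 / $1,087.76
CY = 0.037738

0.037738


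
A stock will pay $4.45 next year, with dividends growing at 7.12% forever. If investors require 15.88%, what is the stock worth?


Formula: P = D1 / (r - g)
Spread: r - g = 0.1588 - 0.0712 = 0.0876
Substituting: P = $4.45 / 0.0876
P = $50.80

$50.80


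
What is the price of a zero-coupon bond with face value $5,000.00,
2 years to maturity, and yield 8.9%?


Formula: Price = FV / (1 + r)^n
Substituting: Price = $5,000.00 / (1 + 0.089)^2
Discount factor: (1.089)^2 = 1.185921
Price = $5,000.00 / 1.185921 = $4,216.13

$4,216.13


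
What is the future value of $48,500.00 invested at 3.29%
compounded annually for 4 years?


Formula: FV = P * (1 + r)^n
Substituting: FV = $48,500.00 * (1 + 0.0329)^4
Growth factor: (1.0329)^4 = 1.138238
FV = $48,500.00 * 1.138238 = $55,204.55

$55,204.55


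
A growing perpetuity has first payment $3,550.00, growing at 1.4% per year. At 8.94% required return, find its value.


Formula: PV = C / (r - g)
Spread: r - g = 0.0894 - 0.014 = 0.0754
Substituting: PV = $3,550.00 / 0.0754
PV = $47,082.23

$47,082.23


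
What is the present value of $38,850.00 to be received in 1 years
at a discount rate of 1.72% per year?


Formula: PV = FV / (1 + r)^n
Substituting: PV = $38,850.00 / (1 + 0.0172)^1
Discount factor: (1.0172)^1 = 1.0172
PV = $38,850.00 / 1.0172 = $38,193.08

$38,193.08


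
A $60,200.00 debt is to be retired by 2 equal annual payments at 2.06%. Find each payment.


Formula: PMT = PV * r / (1 - (1+r)^(-n))
Denominator: 1 - (1 + 0.0206)^(-2) = 0.039961
Numerator: $60,200.00 * 0.0206 = 1240.12
PMT = 1240.12 / 0.039961 = $31,033.25

$31,033.25


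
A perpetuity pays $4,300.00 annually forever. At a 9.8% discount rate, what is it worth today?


Formula: PV = C / r
Substituting: PV = $4,300.00 / 0.098
PV = $43,877.55

$43,877.55


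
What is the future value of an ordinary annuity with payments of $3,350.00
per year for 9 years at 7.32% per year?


Formula: FV = PMT * ((1+r)^n - 1) / r
Growth factor: (1 + 0.0732)^9 = 1.888539
Numerator: 1.888539 - 1 = 0.888539
FV = $3,350.00 * 0.888539 / 0.0732 = $40,664.02

$40,664.02


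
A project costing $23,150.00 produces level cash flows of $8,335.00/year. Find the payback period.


Formula: Payback = investment / annual cash flow
Substituting: Payback = $23,150.00 / $8,335.00
Payback = 2.7774 years

2.7774 years


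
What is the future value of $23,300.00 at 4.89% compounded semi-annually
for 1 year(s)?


Formula: FV = P * (1 + r/m)^(m*t)
Period rate: r/m = 0.0489 / 2 = 0.02445
Total periods: m*t = 2 * 1 = 2
Growth factor: (1 + 0.02445)^2 = 1.049498
FV = $23,300.00 * 1.049498 = $24,453.30

$24,453.30


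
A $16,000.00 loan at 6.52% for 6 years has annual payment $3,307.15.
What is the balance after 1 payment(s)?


Formula: Balance = PV*(1+r)^k - PMT*((1+r)^k - 1)/r
Growth: (1 + 0.0652)^1 = 1.0652
Accumulated factor: ((1+r)^k - 1)/r = 1.0
Balance = $16,000.00 * 1.0652 - $3,307.15 * 1.0
Balance = $13,736.05

$13,736.05


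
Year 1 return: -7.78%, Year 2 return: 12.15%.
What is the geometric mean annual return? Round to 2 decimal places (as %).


Formula: Geometric mean = ((1+r1)*(1+r2))^(1/2) - 1
Product: (1 + -0.0778) * (1 + 0.1215) = 0.9222 * 1.1215 = 1.034247
Square root: 1.034247^0.5 = 1.016979
Geometric mean = 1.016979 - 1 = 0.016979
As percentage: 1.70%

1.70%


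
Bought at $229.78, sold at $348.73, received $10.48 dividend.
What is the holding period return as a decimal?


Formula: HPR = (P1 - P0 + D) / P0
Gain: $348.73 - $229.78 + $10.48 = $129.43
HPR = $129.43 / $229.78 = 0.5633

0.5633


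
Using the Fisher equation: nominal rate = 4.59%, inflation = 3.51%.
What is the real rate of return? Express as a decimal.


Formula: (1 + r_real) = (1 + r_nom) / (1 + inflation)
Substituting: (1 + r_real) = 1.0459 / 1.0351
(1 + r_real) = 1.010434
r_real = 1.010434 - 1 = 0.010434

0.010434


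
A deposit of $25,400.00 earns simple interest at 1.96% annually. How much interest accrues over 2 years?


Formula: I = P * r * t
Substituting: I = $25,400.00 * 0.0196 * 2
Step: I = $25,400.00 * 0.0392
I = $995.68

$995.68


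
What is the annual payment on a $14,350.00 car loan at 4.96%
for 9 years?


Formula: PMT = PV * r / (1 - (1+r)^(-n))
Denominator: 1 - (1 + 0.0496)^(-9) = 0.353177
Numerator: $14,350.00 * 0.0496 = 711.76
PMT = 711.76 / 0.353177 = $2,015.31

$2,015.31


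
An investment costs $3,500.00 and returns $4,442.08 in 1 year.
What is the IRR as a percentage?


Formula: IRR = C1/C0 - 1
Substituting: IRR = $4,442.08 / $3,500.00 - 1
Ratio: 1.269166 - 1 = 0.269166
IRR = 26.9166%

26.9166%


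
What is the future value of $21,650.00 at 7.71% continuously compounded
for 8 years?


Formula: FV = P * e^(r*t)
Exponent: r*t = 0.0771 * 8 = 0.6168
e^(0.6168) = 1.852989
FV = $21,650.00 * 1.852989 = $40,117.21

$40,117.21


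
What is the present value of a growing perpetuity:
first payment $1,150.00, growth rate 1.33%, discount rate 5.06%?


Formula: PV = C / (r - g)
Spread: r - g = 0.0506 - 0.0133 = 0.0373
Substituting: PV = $1,150.00 / 0.0373
PV = $30,831.10

$30,831.10


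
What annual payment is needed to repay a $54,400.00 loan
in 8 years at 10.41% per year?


Formula: PMT = PV * r / (1 - (1+r)^(-n))
Denominator: 1 - (1 + 0.1041)^(-8) = 0.547173
Numerator: $54,400.00 * 0.1041 = 5663.04
PMT = 5663.04 / 0.547173 = $10,349.64

$10,349.64


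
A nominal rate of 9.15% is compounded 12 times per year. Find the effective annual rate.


Formula: EAR = (1 + r/m)^m - 1
Period rate: r/m = 0.0915 / 12 = 0.007625
Compounding: (1 + 0.007625)^12 = 1.095437
EAR = 1.095437 - 1 = 0.095437

0.095437


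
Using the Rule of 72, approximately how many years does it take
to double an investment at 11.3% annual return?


Formula: Years ≈ 72 / r
Substituting: Years ≈ 72 / 11.3
Years ≈ 6.4

6.4 years


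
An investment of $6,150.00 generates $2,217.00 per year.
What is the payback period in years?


Formula: Payback = investment / annual cash flow
Substituting: Payback = $6,150.00 / $2,217.00
Payback = 2.774 years

2.774 years


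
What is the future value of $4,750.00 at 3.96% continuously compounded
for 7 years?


Formula: FV = P * e^(r*t)
Exponent: r*t = 0.0396 * 7 = 0.2772
e^(0.2772) = 1.31943
FV = $4,750.00 * 1.31943 = $6,267.29

$6,267.29


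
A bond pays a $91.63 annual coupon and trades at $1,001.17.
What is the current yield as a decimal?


Formula: Current yield = annual coupon / price
Substituting: CY = $91.63 / $1,001.17
CY = 0.091523

0.091523


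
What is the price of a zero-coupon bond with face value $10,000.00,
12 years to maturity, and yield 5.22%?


Formula: Price = FV / (1 + r)^n
Substituting: Price = $10,000.00 / (1 + 0.0522)^12
Discount factor: (1.0522)^12 = 1.841533
Price = $10,000.00 / 1.841533 = $5,430.26

$5,430.26


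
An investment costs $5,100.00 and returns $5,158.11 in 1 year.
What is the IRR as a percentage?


Formula: IRR = C1/C0 - 1
Substituting: IRR = $5,158.11 / $5,100.00 - 1
Ratio: 1.011394 - 1 = 0.011394
IRR = 1.1394%

1.1394%


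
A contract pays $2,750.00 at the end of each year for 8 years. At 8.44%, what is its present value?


Formula: PV = PMT * (1 - (1+r)^(-n)) / r
Discount factor: (1 + 0.0844)^(-8) = 0.522979
Bracket: 1 - 0.522979 = 0.477021
PV = $2,750.00 * 0.477021 / 0.0844 = $15,542.76

$15,542.76


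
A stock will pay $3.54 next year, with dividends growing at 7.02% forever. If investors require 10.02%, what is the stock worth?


Formula: P = D1 / (r - g)
Spread: r - g = 0.1002 - 0.0702 = 0.03
Substituting: P = $3.54 / 0.03
P = $118.00

$118.00


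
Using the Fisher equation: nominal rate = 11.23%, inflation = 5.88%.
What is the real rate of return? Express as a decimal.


Formula: (1 + r_real) = (1 + r_nom) / (1 + inflation)
Substituting: (1 + r_real) = 1.1123 / 1.0588
(1 + r_real) = 1.050529
r_real = 1.050529 - 1 = 0.050529

0.050529


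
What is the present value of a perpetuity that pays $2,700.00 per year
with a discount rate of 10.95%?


Formula: PV = C / r
Substituting: PV = $2,700.00 / 0.1095
PV = $24,657.53

$24,657.53


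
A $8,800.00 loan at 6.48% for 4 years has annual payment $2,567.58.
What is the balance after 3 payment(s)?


Formula: Balance = PV*(1+r)^k - PMT*((1+r)^k - 1)/r
Growth: (1 + 0.0648)^3 = 1.207269
Accumulated factor: ((1+r)^k - 1)/r = 3.198599
Balance = $8,800.00 * 1.207269 - $2,567.58 * 3.198599
Balance = $2,411.31

$2,411.31


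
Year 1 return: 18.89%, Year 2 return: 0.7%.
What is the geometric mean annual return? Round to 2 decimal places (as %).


Formula: Geometric mean = ((1+r1)*(1+r2))^(1/2) - 1
Product: (1 + 0.1889) * (1 + 0.007) = 1.1889 * 1.007 = 1.197222
Square root: 1.197222^0.5 = 1.094177
Geometric mean = 1.094177 - 1 = 0.094177
As percentage: 9.42%

9.42%


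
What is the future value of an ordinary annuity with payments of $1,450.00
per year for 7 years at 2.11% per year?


Formula: FV = PMT * ((1+r)^n - 1) / r
Growth factor: (1 + 0.0211)^7 = 1.157385
Numerator: 1.157385 - 1 = 0.157385
FV = $1,450.00 * 0.157385 / 0.0211 = $10,815.57

$10,815.57


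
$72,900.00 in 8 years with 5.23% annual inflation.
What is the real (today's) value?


Formula: Real value = nominal / (1 + inflation)^years
Price level: (1 + 0.0523)^8 = 1.503545
Real value = $72,900.00 / 1.503545 = $48,485.40

$48,485.40


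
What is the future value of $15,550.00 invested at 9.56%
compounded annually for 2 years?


Formula: FV = P * (1 + r)^n
Substituting: FV = $15,550.00 * (1 + 0.0956)^2
Growth factor: (1.0956)^2 = 1.200339
FV = $15,550.00 * 1.200339 = $18,665.28

$18,665.28


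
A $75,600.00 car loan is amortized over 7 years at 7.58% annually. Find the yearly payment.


Formula: PMT = PV * r / (1 - (1+r)^(-n))
Denominator: 1 - (1 + 0.0758)^(-7) = 0.400376
Numerator: $75,600.00 * 0.0758 = 5730.48
PMT = 5730.48 / 0.400376 = $14,312.76

$14,312.76


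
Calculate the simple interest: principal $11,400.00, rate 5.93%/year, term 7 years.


Formula: I = P * r * t
Substituting: I = $11,400.00 * 0.0593 * 7
Step: I = $11,400.00 * 0.4151
I = $4,732.14

$4,732.14


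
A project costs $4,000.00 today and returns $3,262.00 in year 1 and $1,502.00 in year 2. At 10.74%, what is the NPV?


Formula: NPV = C0 + C1/(1+r) + C2/(1+r)^2
Discount C1: $3,262.00 / (1 + 0.1074) = $2,945.64
Discount C2: $1,502.00 / (1 + 0.1074)^2 = $1,224.79
NPV = -$4,000.00 + $2,945.64 + $1,224.79 = $170.43

$170.43


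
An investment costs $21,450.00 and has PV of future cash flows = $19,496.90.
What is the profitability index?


Formula: PI = PV(cash flows) / initial investment
Substituting: PI = $19,496.90 / $21,450.00
PI = 0.9089

0.9089


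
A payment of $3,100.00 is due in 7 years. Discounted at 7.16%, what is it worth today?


Formula: PV = FV / (1 + r)^n
Substituting: PV = $3,100.00 / (1 + 0.0716)^7
Discount factor: (1.0716)^7 = 1.622665
PV = $3,100.00 / 1.622665 = $1,910.44

$1,910.44


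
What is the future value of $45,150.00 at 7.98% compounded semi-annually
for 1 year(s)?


Formula: FV = P * (1 + r/m)^(m*t)
Period rate: r/m = 0.0798 / 2 = 0.0399
Total periods: m*t = 2 * 1 = 2
Growth factor: (1 + 0.0399)^2 = 1.081392
FV = $45,150.00 * 1.081392 = $48,824.85

$48,824.85


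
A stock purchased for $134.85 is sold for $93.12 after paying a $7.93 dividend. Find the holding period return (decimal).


Formula: HPR = (P1 - P0 + D) / P0
Gain: $93.12 - $134.85 + $7.93 = -$33.80
HPR = -$33.80 / $134.85 = -0.2506

-0.2506


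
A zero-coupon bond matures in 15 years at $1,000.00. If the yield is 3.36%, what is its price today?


Formula: Price = FV / (1 + r)^n
Substituting: Price = $1,000.00 / (1 + 0.0336)^15
Discount factor: (1.0336)^15 = 1.641676
Price = $1,000.00 / 1.641676 = $609.13

$609.13
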